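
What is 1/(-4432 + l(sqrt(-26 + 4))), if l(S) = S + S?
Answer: -554/2455339 - I*sqrt(22)/9821356 ≈ -0.00022563 - 4.7757e-7*I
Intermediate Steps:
l(S) = 2*S
1/(-4432 + l(sqrt(-26 + 4))) = 1/(-4432 + 2*sqrt(-26 + 4)) = 1/(-4432 + 2*sqrt(-22)) = 1/(-4432 + 2*(I*sqrt(22))) = 1/(-4432 + 2*I*sqrt(22))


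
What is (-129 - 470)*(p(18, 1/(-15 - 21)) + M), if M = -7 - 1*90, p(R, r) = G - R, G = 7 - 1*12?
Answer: 71880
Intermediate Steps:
G = -5 (G = 7 - 12 = -5)
p(R, r) = -5 - R
M = -97 (M = -7 - 90 = -97)
(-129 - 470)*(p(18, 1/(-15 - 21)) + M) = (-129 - 470)*((-5 - 1*18) - 97) = -599*((-5 - 18) - 97) = -599*(-23 - 97) = -599*(-120) = 71880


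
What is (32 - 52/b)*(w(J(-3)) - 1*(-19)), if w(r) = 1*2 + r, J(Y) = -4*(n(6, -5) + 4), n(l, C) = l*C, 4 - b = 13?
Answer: 42500/9 ≈ 4722.2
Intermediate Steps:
b = -9 (b = 4 - 1*13 = 4 - 13 = -9)
n(l, C) = C*l
J(Y) = 104 (J(Y) = -4*(-5*6 + 4) = -4*(-30 + 4) = -4*(-26) = 104)
w(r) = 2 + r
(32 - 52/b)*(w(J(-3)) - 1*(-19)) = (32 - 52/(-9))*((2 + 104) - 1*(-19)) = (32 - 52*(-1/9))*(106 + 19) = (32 + 52/9)*125 = (340/9)*125 = 42500/9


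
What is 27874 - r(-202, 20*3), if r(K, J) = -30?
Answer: 27904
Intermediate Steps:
27874 - r(-202, 20*3) = 27874 - 1*(-30) = 27874 + 30 = 27904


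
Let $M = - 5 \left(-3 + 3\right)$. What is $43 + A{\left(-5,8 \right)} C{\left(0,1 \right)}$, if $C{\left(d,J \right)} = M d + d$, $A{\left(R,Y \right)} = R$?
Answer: $43$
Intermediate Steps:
$M = 0$ ($M = \left(-5\right) 0 = 0$)
$C{\left(d,J \right)} = d$ ($C{\left(d,J \right)} = 0 d + d = 0 + d = d$)
$43 + A{\left(-5,8 \right)} C{\left(0,1 \right)} = 43 - 0 = 43 + 0 = 43$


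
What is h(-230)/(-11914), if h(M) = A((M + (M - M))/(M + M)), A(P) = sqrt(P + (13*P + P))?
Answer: -sqrt(30)/23828 ≈ -0.00022987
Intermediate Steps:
A(P) = sqrt(15)*sqrt(P) (A(P) = sqrt(P + 14*P) = sqrt(15*P) = sqrt(15)*sqrt(P))
h(M) = sqrt(30)/2 (h(M) = sqrt(15)*sqrt((M + (M - M))/(M + M)) = sqrt(15)*sqrt((M + 0)/((2*M))) = sqrt(15)*sqrt(M*(1/(2*M))) = sqrt(15)*sqrt(1/2) = sqrt(15)*(sqrt(2)/2) = sqrt(30)/2)
h(-230)/(-11914) = (sqrt(30)/2)/(-11914) = (sqrt(30)/2)*(-1/11914) = -sqrt(30)/23828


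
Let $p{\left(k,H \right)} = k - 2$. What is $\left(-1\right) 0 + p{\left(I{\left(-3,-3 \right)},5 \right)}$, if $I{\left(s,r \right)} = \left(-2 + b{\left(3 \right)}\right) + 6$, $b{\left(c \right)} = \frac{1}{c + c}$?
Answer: $\frac{13}{6} \approx 2.1667$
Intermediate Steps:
$b{\left(c \right)} = \frac{1}{2 c}$
$I{\left(s,r \right)} = \frac{25}{6}$ ($I{\left(s,r \right)} = \left(-2 + \frac{1}{2 \cdot 3}\right) + 6 = \left(-2 + \frac{1}{2} \cdot \frac{1}{3}\right) + 6 = \left(-2 + \frac{1}{6}\right) + 6 = - \frac{11}{6} + 6 = \frac{25}{6}$)
$p{\left(k,H \right)} = -2 + k$
$\left(-1\right) 0 + p{\left(I{\left(-3,-3 \right)},5 \right)} = \left(-1\right) 0 + \left(-2 + \frac{25}{6}\right) = 0 + \frac{13}{6} = \frac{13}{6}$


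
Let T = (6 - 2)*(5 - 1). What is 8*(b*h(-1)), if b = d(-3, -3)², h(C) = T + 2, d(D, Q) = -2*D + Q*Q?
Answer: 32400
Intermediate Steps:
d(D, Q) = Q² - 2*D (d(D, Q) = -2*D + Q² = Q² - 2*D)
T = 16 (T = 4*4 = 16)
h(C) = 18 (h(C) = 16 + 2 = 18)
b = 225 (b = ((-3)² - 2*(-3))² = (9 + 6)² = 15² = 225)
8*(b*h(-1)) = 8*(225*18) = 8*4050 = 32400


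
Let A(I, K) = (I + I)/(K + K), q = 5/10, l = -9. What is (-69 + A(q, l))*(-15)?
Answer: 6215/6 ≈ 1035.8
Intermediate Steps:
q = ½ (q = 5*(⅒) = ½ ≈ 0.50000)
A(I, K) = I/K (A(I, K) = (2*I)/((2*K)) = (2*I)*(1/(2*K)) = I/K)
(-69 + A(q, l))*(-15) = (-69 + (½)/(-9))*(-15) = (-69 + (½)*(-⅑))*(-15) = (-69 - 1/18)*(-15) = -1243/18*(-15) = 6215/6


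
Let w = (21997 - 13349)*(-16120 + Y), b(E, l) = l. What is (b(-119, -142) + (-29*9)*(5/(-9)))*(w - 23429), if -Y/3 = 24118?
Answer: -2295439743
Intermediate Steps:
Y = -72354 (Y = -3*24118 = -72354)
w = -765123152 (w = (21997 - 13349)*(-16120 - 72354) = 8648*(-88474) = -765123152)
(b(-119, -142) + (-29*9)*(5/(-9)))*(w - 23429) = (-142 + (-29*9)*(5/(-9)))*(-765123152 - 23429) = (-142 - 1305*(-1)/9)*(-765146581) = (-142 - 261*(-5/9))*(-765146581) = (-142 + 145)*(-765146581) = 3*(-765146581) = -2295439743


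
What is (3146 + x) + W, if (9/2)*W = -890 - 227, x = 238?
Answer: 28222/9 ≈ 3135.8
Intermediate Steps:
W = -2234/9 (W = 2*(-890 - 227)/9 = (2/9)*(-1117) = -2234/9 ≈ -248.22)
(3146 + x) + W = (3146 + 238) - 2234/9 = 3384 - 2234/9 = 28222/9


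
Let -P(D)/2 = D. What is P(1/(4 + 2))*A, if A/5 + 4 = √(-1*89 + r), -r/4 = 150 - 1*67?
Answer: 20/3 - 5*I*√421/3 ≈ 6.6667 - 34.197*I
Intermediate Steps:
r = -332 (r = -4*(150 - 1*67) = -4*(150 - 67) = -4*83 = -332)
P(D) = -2*D
A = -20 + 5*I*√421 (A = -20 + 5*√(-1*89 - 332) = -20 + 5*√(-89 - 332) = -20 + 5*√(-421) = -20 + 5*(I*√421) = -20 + 5*I*√421 ≈ -20.0 + 102.59*I)
P(1/(4 + 2))*A = (-2/(4 + 2))*(-20 + 5*I*√421) = (-2/6)*(-20 + 5*I*√421) = (-2*⅙)*(-20 + 5*I*√421) = -(-20 + 5*I*√421)/3 = 20/3 - 5*I*√421/3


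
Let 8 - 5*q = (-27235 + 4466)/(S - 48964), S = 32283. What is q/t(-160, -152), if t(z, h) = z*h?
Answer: 110679/2028409600 ≈ 5.4564e-5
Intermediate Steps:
t(z, h) = h*z
q = 110679/83405 (q = 8/5 - (-27235 + 4466)/(5*(32283 - 48964)) = 8/5 - (-22769)/(5*(-16681)) = 8/5 - (-22769)*(-1)/(5*16681) = 8/5 - ⅕*22769/16681 = 8/5 - 22769/83405 = 110679/83405 ≈ 1.3270)
q/t(-160, -152) = 110679/(83405*((-152*(-160)))) = (110679/83405)/24320 = (110679/83405)*(1/24320) = 110679/2028409600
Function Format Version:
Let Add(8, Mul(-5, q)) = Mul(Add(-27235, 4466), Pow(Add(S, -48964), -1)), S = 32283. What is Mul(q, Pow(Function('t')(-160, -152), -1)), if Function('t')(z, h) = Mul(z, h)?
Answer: Rational(110679, 2028409600) ≈ 5.4564e-5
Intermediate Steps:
Function('t')(z, h) = Mul(h, z)
q = Rational(110679, 83405) (q = Add(Rational(8, 5), Mul(Rational(-1, 5), Mul(Add(-27235, 4466), Pow(Add(32283, -48964), -1)))) = Add(Rational(8, 5), Mul(Rational(-1, 5), Mul(-22769, Pow(-16681, -1)))) = Add(Rational(8, 5), Mul(Rational(-1, 5), Mul(-22769, Rational(-1, 16681)))) = Add(Rational(8, 5), Mul(Rational(-1, 5), Rational(22769, 16681))) = Add(Rational(8, 5), Rational(-22769, 83405)) = Rational(110679, 83405) ≈ 1.3270)
Mul(q, Pow(Function('t')(-160, -152), -1)) = Mul(Rational(110679, 83405), Pow(Mul(-152, -160), -1)) = Mul(Rational(110679, 83405), Pow(24320, -1)) = Mul(Rational(110679, 83405), Rational(1, 24320)) = Rational(110679, 2028409600)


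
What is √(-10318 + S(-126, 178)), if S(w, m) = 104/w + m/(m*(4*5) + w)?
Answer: I*√13415512309045/36057 ≈ 101.58*I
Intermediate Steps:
S(w, m) = 104/w + m/(w + 20*m) (S(w, m) = 104/w + m/(m*20 + w) = 104/w + m/(20*m + w) = 104/w + m/(w + 20*m))
√(-10318 + S(-126, 178)) = √(-10318 + (104*(-126) + 2080*178 + 178*(-126))/((-126)*(-126 + 20*178))) = √(-10318 - (-13104 + 370240 - 22428)/(126*(-126 + 3560))) = √(-10318 - 1/126*334708/3434) = √(-10318 - 1/126*1/3434*334708) = √(-10318 - 83677/108171) = √(-1116192055/108171) = I*√13415512309045/36057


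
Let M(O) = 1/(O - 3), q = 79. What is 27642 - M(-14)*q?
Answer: 469993/17 ≈ 27647.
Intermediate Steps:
M(O) = 1/(-3 + O)
27642 - M(-14)*q = 27642 - 79/(-3 - 14) = 27642 - 79/(-17) = 27642 - (-1)*79/17 = 27642 - 1*(-79/17) = 27642 + 79/17 = 469993/17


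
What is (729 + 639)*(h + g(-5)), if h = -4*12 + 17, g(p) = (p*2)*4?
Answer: -97128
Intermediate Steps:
g(p) = 8*p (g(p) = (2*p)*4 = 8*p)
h = -31 (h = -48 + 17 = -31)
(729 + 639)*(h + g(-5)) = (729 + 639)*(-31 + 8*(-5)) = 1368*(-31 - 40) = 1368*(-71) = -97128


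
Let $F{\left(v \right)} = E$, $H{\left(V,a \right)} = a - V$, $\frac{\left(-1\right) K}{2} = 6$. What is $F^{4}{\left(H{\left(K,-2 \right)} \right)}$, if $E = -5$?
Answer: $625$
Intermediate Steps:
$K = -12$ ($K = \left(-2\right) 6 = -12$)
$F{\left(v \right)} = -5$
$F^{4}{\left(H{\left(K,-2 \right)} \right)} = \left(-5\right)^{4} = 625$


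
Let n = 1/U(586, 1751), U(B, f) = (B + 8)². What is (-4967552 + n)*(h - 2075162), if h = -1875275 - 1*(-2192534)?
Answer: 3081131395069803313/352836 ≈ 8.7325e+12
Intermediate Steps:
U(B, f) = (8 + B)²
n = 1/352836 (n = 1/((8 + 586)²) = 1/(594²) = 1/352836 ≈ 2.8342e-6)
h = 317259 (h = -1875275 + 2192534 = 317259)
(-4967552 + n)*(h - 2075162) = (-4967552 + 1/352836)*(317259 - 2075162) = -1752731177471/352836*(-1757903) = 3081131395069803313/352836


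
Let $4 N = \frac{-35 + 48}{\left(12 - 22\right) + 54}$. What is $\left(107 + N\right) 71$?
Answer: $\frac{1337995}{176} \approx 7602.2$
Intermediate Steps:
$N = \frac{13}{176}$ ($N = \frac{\left(-35 + 48\right) \frac{1}{\left(12 - 22\right) + 54}}{4} = \frac{13 \frac{1}{\left(12 - 22\right) + 54}}{4} = \frac{13 \frac{1}{-10 + 54}}{4} = \frac{13 \cdot \frac{1}{44}}{4} = \frac{1}{4} \cdot \frac{13}{44} = \frac{13}{176} \approx 0.073864$)
$\left(107 + N\right) 71 = \left(107 + \frac{13}{176}\right) 71 = \frac{18845}{176} \cdot 71 = \frac{1337995}{176}$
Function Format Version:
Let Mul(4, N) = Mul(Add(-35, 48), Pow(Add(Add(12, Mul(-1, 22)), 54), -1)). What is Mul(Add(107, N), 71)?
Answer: Rational(1337995, 176) ≈ 7602.2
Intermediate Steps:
N = Rational(13, 176) (N = Mul(Rational(1, 4), Mul(Add(-35, 48), Pow(Add(Add(12, Mul(-1, 22)), 54), -1))) = Mul(Rational(1, 4), Mul(13, Pow(Add(Add(12, -22), 54), -1))) = Mul(Rational(1, 4), Mul(13, Pow(Add(-10, 54), -1))) = Mul(Rational(1, 4), Mul(13, Pow(44, -1))) = Mul(Rational(1, 4), Mul(13, Rational(1, 44))) = Mul(Rational(1, 4), Rational(13, 44)) = Rational(13, 176) ≈ 0.073864)
Mul(Add(107, N), 71) = Mul(Add(107, Rational(13, 176)), 71) = Mul(Rational(18845, 176), 71) = Rational(1337995, 176)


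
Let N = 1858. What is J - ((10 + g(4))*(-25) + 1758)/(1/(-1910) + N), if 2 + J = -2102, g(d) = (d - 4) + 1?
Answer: -7469463546/3548779 ≈ -2104.8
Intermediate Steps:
g(d) = -3 + d (g(d) = (-4 + d) + 1 = -3 + d)
J = -2104 (J = -2 - 2102 = -2104)
J - ((10 + g(4))*(-25) + 1758)/(1/(-1910) + N) = -2104 - ((10 + (-3 + 4))*(-25) + 1758)/(1/(-1910) + 1858) = -2104 - ((10 + 1)*(-25) + 1758)/(-1/1910 + 1858) = -2104 - (11*(-25) + 1758)/3548779/1910 = -2104 - (-275 + 1758)*1910/3548779 = -2104 - 1483*1910/3548779 = -2104 - 1*2832530/3548779 = -2104 - 2832530/3548779 = -7469463546/3548779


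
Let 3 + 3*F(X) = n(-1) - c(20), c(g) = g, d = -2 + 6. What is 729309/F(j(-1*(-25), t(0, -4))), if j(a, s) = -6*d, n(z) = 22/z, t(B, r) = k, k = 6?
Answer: -243103/5 ≈ -48621.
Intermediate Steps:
d = 4
t(B, r) = 6
j(a, s) = -24 (j(a, s) = -6*4 = -24)
F(X) = -15 (F(X) = -1 + (22/(-1) - 1*20)/3 = -1 + (22*(-1) - 20)/3 = -1 + (-22 - 20)/3 = -1 + (⅓)*(-42) = -1 - 14 = -15)
729309/F(j(-1*(-25), t(0, -4))) = 729309/(-15) = 729309*(-1/15) = -243103/5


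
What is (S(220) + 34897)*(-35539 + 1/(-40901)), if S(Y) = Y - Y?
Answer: -50725603594080/40901 ≈ -1.2402e+9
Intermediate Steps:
S(Y) = 0
(S(220) + 34897)*(-35539 + 1/(-40901)) = (0 + 34897)*(-35539 + 1/(-40901)) = 34897*(-35539 - 1/40901) = 34897*(-1453580640/40901) = -50725603594080/40901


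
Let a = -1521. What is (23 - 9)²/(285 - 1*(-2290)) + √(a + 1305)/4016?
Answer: 196/2575 + 3*I*√6/2008 ≈ 0.076117 + 0.0036596*I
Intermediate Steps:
(23 - 9)²/(285 - 1*(-2290)) + √(a + 1305)/4016 = (23 - 9)²/(285 - 1*(-2290)) + √(-1521 + 1305)/4016 = 14²/(285 + 2290) + √(-216)*(1/4016) = 196/2575 + (6*I*√6)*(1/4016) = 196*(1/2575) + 3*I*√6/2008 = 196/2575 + 3*I*√6/2008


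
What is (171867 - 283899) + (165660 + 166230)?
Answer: 219858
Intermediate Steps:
(171867 - 283899) + (165660 + 166230) = -112032 + 331890 = 219858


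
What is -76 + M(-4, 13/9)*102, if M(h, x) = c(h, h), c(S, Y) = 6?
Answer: 536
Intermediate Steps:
M(h, x) = 6
-76 + M(-4, 13/9)*102 = -76 + 6*102 = -76 + 612 = 536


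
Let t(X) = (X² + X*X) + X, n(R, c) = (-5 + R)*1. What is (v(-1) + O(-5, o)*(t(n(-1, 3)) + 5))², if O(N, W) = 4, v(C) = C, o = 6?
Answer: 80089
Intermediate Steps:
n(R, c) = -5 + R
t(X) = X + 2*X² (t(X) = (X² + X²) + X = 2*X² + X = X + 2*X²)
(v(-1) + O(-5, o)*(t(n(-1, 3)) + 5))² = (-1 + 4*((-5 - 1)*(1 + 2*(-5 - 1)) + 5))² = (-1 + 4*(-6*(1 + 2*(-6)) + 5))² = (-1 + 4*(-6*(1 - 12) + 5))² = (-1 + 4*(-6*(-11) + 5))² = (-1 + 4*(66 + 5))² = (-1 + 4*71)² = (-1 + 284)² = 283² = 80089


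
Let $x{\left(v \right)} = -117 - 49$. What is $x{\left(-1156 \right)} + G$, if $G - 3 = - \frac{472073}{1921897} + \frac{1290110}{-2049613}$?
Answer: $- \frac{645527672861762}{3939145075861} \approx -163.88$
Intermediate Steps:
$x{\left(v \right)} = -166$
$G = \frac{8370409731164}{3939145075861}$ ($G = 3 + \left(- \frac{472073}{1921897} + \frac{1290110}{-2049613}\right) = 3 + \left(\left(-472073\right) \frac{1}{1921897} + 1290110 \left(- \frac{1}{2049613}\right)\right) = 3 - \frac{3447025496419}{3939145075861} = \frac{8370409731164}{3939145075861} \approx 2.1249$)
$x{\left(-1156 \right)} + G = -166 + \frac{8370409731164}{3939145075861} = - \frac{645527672861762}{3939145075861}$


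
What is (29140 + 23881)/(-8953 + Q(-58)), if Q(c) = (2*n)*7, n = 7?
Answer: -53021/8855 ≈ -5.9877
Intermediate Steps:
Q(c) = 98 (Q(c) = (2*7)*7 = 14*7 = 98)
(29140 + 23881)/(-8953 + Q(-58)) = (29140 + 23881)/(-8953 + 98) = 53021/(-8855) = 53021*(-1/8855) = -53021/8855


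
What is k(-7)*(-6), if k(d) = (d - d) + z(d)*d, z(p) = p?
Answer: -294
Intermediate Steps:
k(d) = d² (k(d) = (d - d) + d*d = 0 + d² = d²)
k(-7)*(-6) = (-7)²*(-6) = 49*(-6) = -294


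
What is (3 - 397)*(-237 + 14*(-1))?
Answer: 98894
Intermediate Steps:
(3 - 397)*(-237 + 14*(-1)) = -394*(-237 - 14) = -394*(-251) = 98894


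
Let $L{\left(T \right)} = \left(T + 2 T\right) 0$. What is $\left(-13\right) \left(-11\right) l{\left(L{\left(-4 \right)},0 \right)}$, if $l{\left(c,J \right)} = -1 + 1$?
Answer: $0$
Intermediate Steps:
$L{\left(T \right)} = 0$ ($L{\left(T \right)} = 3 T 0 = 0$)
$l{\left(c,J \right)} = 0$
$\left(-13\right) \left(-11\right) l{\left(L{\left(-4 \right)},0 \right)} = \left(-13\right) \left(-11\right) 0 = 143 \cdot 0 = 0$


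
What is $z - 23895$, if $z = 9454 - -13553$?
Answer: $-888$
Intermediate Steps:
$z = 23007$ ($z = 9454 + 13553 = 23007$)
$z - 23895 = 23007 - 23895 = -888$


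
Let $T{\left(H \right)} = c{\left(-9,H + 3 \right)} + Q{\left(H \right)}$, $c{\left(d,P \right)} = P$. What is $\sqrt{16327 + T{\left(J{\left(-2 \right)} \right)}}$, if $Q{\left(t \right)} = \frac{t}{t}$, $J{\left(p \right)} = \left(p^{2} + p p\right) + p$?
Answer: $31 \sqrt{17} \approx 127.82$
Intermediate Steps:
$J{\left(p \right)} = p + 2 p^{2}$ ($J{\left(p \right)} = \left(p^{2} + p^{2}\right) + p = 2 p^{2} + p = p + 2 p^{2}$)
$Q{\left(t \right)} = 1$
$T{\left(H \right)} = 4 + H$ ($T{\left(H \right)} = \left(H + 3\right) + 1 = \left(3 + H\right) + 1 = 4 + H$)
$\sqrt{16327 + T{\left(J{\left(-2 \right)} \right)}} = \sqrt{16327 - \left(-4 + 2 \left(1 + 2 \left(-2\right)\right)\right)} = \sqrt{16327 - \left(-4 + 2 \left(1 - 4\right)\right)} = \sqrt{16327 + \left(4 - -6\right)} = \sqrt{16327 + \left(4 + 6\right)} = \sqrt{16327 + 10} = \sqrt{16337} = 31 \sqrt{17}$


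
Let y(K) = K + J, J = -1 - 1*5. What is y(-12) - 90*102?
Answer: -9198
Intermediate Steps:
J = -6 (J = -1 - 5 = -6)
y(K) = -6 + K (y(K) = K - 6 = -6 + K)
y(-12) - 90*102 = (-6 - 12) - 90*102 = -18 - 9180 = -9198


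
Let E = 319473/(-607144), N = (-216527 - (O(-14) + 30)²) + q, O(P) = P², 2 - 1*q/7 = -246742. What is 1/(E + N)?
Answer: 607144/886190098647 ≈ 6.8512e-7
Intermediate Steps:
q = 1727208 (q = 14 - 7*(-246742) = 14 + 1727194 = 1727208)
N = 1459605 (N = (-216527 - ((-14)² + 30)²) + 1727208 = (-216527 - (196 + 30)²) + 1727208 = (-216527 - 1*226²) + 1727208 = (-216527 - 1*51076) + 1727208 = (-216527 - 51076) + 1727208 = -267603 + 1727208 = 1459605)
E = -319473/607144 (E = 319473*(-1/607144) = -319473/607144 ≈ -0.52619)
1/(E + N) = 1/(-319473/607144 + 1459605) = 1/(886190098647/607144) = 607144/886190098647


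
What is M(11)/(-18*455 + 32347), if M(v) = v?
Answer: 11/24157 ≈ 0.00045535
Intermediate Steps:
M(11)/(-18*455 + 32347) = 11/(-18*455 + 32347) = 11/(-8190 + 32347) = 11/24157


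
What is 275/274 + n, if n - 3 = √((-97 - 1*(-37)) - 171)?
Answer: 1097/274 + I*√231 ≈ 4.0036 + 15.199*I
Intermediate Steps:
n = 3 + I*√231 (n = 3 + √((-97 - 1*(-37)) - 171) = 3 + √((-97 + 37) - 171) = 3 + √(-60 - 171) = 3 + √(-231) = 3 + I*√231 ≈ 3.0 + 15.199*I)
275/274 + n = 275/274 + (3 + I*√231) = 1097/274 + I*√231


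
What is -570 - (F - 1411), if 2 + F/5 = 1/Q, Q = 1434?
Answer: 1220329/1434 ≈ 851.00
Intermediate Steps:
F = -14335/1434 (F = -10 + 5/1434 = -14335/1434 ≈ -9.9965)
-570 - (F - 1411) = -570 - (-14335/1434 - 1411) = -570 - 1*(-2037709/1434) = -570 + 2037709/1434 = 1220329/1434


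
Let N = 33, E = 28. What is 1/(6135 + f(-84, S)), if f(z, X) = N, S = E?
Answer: 1/6168 ≈ 0.00016213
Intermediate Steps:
S = 28
f(z, X) = 33
1/(6135 + f(-84, S)) = 1/(6135 + 33) = 1/6168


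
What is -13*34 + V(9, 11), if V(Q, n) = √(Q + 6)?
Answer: -442 + √15 ≈ -438.13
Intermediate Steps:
V(Q, n) = √(6 + Q)
-13*34 + V(9, 11) = -13*34 + √(6 + 9) = -442 + √15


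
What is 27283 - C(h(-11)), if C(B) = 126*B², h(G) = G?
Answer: 12037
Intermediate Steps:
27283 - C(h(-11)) = 27283 - 126*(-11)² = 27283 - 126*121 = 27283 - 1*15246 = 27283 - 15246 = 12037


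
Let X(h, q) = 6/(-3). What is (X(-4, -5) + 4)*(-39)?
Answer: -78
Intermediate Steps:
X(h, q) = -2 (X(h, q) = 6*(-⅓) = -2)
(X(-4, -5) + 4)*(-39) = (-2 + 4)*(-39) = 2*(-39) = -78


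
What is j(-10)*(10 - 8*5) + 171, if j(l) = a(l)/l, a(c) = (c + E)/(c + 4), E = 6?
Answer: 173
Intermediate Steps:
a(c) = (6 + c)/(4 + c) (a(c) = (c + 6)/(c + 4) = (6 + c)/(4 + c))
j(l) = (6 + l)/(l*(4 + l)) (j(l) = ((6 + l)/(4 + l))/l = (6 + l)/(l*(4 + l)))
j(-10)*(10 - 8*5) + 171 = ((6 - 10)/((-10)*(4 - 10)))*(10 - 8*5) + 171 = (-⅒*(-4)/(-6))*(10 - 40) + 171 = -⅒*(-⅙)*(-4)*(-30) + 171 = -1/15*(-30) + 171 = 2 + 171 = 173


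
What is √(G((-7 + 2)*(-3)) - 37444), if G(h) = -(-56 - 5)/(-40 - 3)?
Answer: I*√69236579/43 ≈ 193.51*I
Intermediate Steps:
G(h) = -61/43 (G(h) = -(-61)/(-43) = -(-61)*(-1)/43 = -1*61/43 = -61/43)
√(G((-7 + 2)*(-3)) - 37444) = √(-61/43 - 37444) = √(-1610153/43) = I*√69236579/43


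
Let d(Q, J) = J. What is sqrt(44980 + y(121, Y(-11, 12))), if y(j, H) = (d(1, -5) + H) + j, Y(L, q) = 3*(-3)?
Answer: sqrt(45087) ≈ 212.34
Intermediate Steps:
Y(L, q) = -9
y(j, H) = -5 + H + j (y(j, H) = (-5 + H) + j = -5 + H + j)
sqrt(44980 + y(121, Y(-11, 12))) = sqrt(44980 + (-5 - 9 + 121)) = sqrt(44980 + 107) = sqrt(45087)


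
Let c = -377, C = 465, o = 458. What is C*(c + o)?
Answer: 37665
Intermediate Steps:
C*(c + o) = 465*(-377 + 458) = 465*81 = 37665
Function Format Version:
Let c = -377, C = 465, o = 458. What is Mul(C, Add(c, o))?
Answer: 37665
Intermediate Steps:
Mul(C, Add(c, o)) = Mul(465, Add(-377, 458)) = Mul(465, 81) = 37665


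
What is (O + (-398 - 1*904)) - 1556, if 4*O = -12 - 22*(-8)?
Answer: -2817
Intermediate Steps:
O = 41 (O = (-12 - 22*(-8))/4 = (-12 + 176)/4 = (1/4)*164 = 41)
(O + (-398 - 1*904)) - 1556 = (41 + (-398 - 1*904)) - 1556 = (41 + (-398 - 904)) - 1556 = (41 - 1302) - 1556 = -1261 - 1556 = -2817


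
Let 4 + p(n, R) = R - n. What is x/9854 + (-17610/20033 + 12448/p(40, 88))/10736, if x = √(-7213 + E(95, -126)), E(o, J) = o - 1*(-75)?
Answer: 31074493/1182908584 + I*√7043/9854 ≈ 0.02627 + 0.0085166*I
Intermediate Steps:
E(o, J) = 75 + o (E(o, J) = o + 75 = 75 + o)
p(n, R) = -4 + R - n (p(n, R) = -4 + (R - n) = -4 + R - n)
x = I*√7043 (x = √(-7213 + (75 + 95)) = √(-7213 + 170) = √(-7043) = I*√7043 ≈ 83.923*I)
x/9854 + (-17610/20033 + 12448/p(40, 88))/10736 = (I*√7043)/9854 + (-17610/20033 + 12448/(-4 + 88 - 1*40))/10736 = (I*√7043)*(1/9854) + (-17610*1/20033 + 12448/(-4 + 88 - 40))*(1/10736) = I*√7043/9854 + (-17610/20033 + 12448/44)*(1/10736) = I*√7043/9854 + (-17610/20033 + 12448*(1/44))*(1/10736) = I*√7043/9854 + (-17610/20033 + 3112/11)*(1/10736) = I*√7043/9854 + (62148986/220363)*(1/10736) = I*√7043/9854 + 31074493/1182908584 = 31074493/1182908584 + I*√7043/9854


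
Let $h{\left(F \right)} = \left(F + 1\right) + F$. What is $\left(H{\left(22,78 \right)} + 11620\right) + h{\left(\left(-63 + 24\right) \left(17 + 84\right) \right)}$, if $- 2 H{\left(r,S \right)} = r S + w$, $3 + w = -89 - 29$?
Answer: $\frac{5891}{2} \approx 2945.5$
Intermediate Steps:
$w = -121$ ($w = -3 - 118 = -121$)
$h{\left(F \right)} = 1 + 2 F$ ($h{\left(F \right)} = \left(1 + F\right) + F = 1 + 2 F$)
$H{\left(r,S \right)} = \frac{121}{2} - \frac{S r}{2}$ ($H{\left(r,S \right)} = - \frac{r S - 121}{2} = - \frac{S r - 121}{2} = - \frac{-121 + S r}{2} = \frac{121}{2} - \frac{S r}{2}$)
$\left(H{\left(22,78 \right)} + 11620\right) + h{\left(\left(-63 + 24\right) \left(17 + 84\right) \right)} = \left(\left(\frac{121}{2} - 39 \cdot 22\right) + 11620\right) + \left(1 + 2 \left(-63 + 24\right) \left(17 + 84\right)\right) = \left(\left(\frac{121}{2} - 858\right) + 11620\right) + \left(1 + 2 \left(\left(-39\right) 101\right)\right) = \left(- \frac{1595}{2} + 11620\right) + \left(1 + 2 \left(-3939\right)\right) = \frac{21645}{2} + \left(1 - 7878\right) = \frac{21645}{2} - 7877 = \frac{5891}{2}$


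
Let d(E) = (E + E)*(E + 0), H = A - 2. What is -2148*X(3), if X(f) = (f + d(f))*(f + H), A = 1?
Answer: -90216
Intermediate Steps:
H = -1 (H = 1 - 2 = -1)
d(E) = 2*E**2 (d(E) = (2*E)*E = 2*E**2)
X(f) = (-1 + f)*(f + 2*f**2) (X(f) = (f + 2*f**2)*(f - 1) = (f + 2*f**2)*(-1 + f) = (-1 + f)*(f + 2*f**2))
-2148*X(3) = -6444*(-1 - 1*3 + 2*3**2) = -6444*(-1 - 3 + 2*9) = -6444*(-1 - 3 + 18) = -6444*14 = -2148*42 = -90216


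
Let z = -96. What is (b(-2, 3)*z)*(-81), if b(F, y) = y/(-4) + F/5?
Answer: -44712/5 ≈ -8942.4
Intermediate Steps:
b(F, y) = -y/4 + F/5 (b(F, y) = y*(-1/4) + F*(1/5) = -y/4 + F/5)
(b(-2, 3)*z)*(-81) = ((-1/4*3 + (1/5)*(-2))*(-96))*(-81) = ((-3/4 - 2/5)*(-96))*(-81) = -23/20*(-96)*(-81) = (552/5)*(-81) = -44712/5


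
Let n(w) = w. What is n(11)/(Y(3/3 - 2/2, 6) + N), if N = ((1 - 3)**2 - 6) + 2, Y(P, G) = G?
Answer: 11/6 ≈ 1.8333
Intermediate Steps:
N = 0 (N = ((-2)**2 - 6) + 2 = (4 - 6) + 2 = -2 + 2 = 0)
n(11)/(Y(3/3 - 2/2, 6) + N) = 11/(6 + 0) = 11/6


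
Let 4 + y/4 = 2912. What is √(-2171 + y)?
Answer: √9461 ≈ 97.268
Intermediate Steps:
y = 11632 (y = -16 + 4*2912 = -16 + 11648 = 11632)
√(-2171 + y) = √(-2171 + 11632) = √9461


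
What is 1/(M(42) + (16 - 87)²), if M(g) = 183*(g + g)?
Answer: 1/20413 ≈ 4.8988e-5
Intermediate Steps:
M(g) = 366*g (M(g) = 183*(2*g) = 366*g)
1/(M(42) + (16 - 87)²) = 1/(366*42 + (16 - 87)²) = 1/(15372 + (-71)²) = 1/(15372 + 5041) = 1/20413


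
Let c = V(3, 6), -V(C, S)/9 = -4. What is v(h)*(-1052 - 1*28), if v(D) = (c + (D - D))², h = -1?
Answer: -1399680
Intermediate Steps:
V(C, S) = 36 (V(C, S) = -9*(-4) = 36)
c = 36
v(D) = 1296 (v(D) = (36 + (D - D))² = (36 + 0)² = 36² = 1296)
v(h)*(-1052 - 1*28) = 1296*(-1052 - 1*28) = 1296*(-1052 - 28) = 1296*(-1080) = -1399680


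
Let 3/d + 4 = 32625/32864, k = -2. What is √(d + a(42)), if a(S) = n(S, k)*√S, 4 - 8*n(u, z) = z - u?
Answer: √(-9743945952 + 58605399366*√42)/98831 ≈ 6.1552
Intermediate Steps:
n(u, z) = ½ - z/8 + u/8 (n(u, z) = ½ - (z - u)/8 = ½ + (-z/8 + u/8) = ½ - z/8 + u/8)
d = -98592/98831 (d = 3/(-4 + 32625/32864) = 3/(-98831/32864) = 3*(-32864/98831) = -98592/98831 ≈ -0.99758)
a(S) = √S*(¾ + S/8) (a(S) = (½ - ⅛*(-2) + S/8)*√S = (½ + ¼ + S/8)*√S = (¾ + S/8)*√S = √S*(¾ + S/8))
√(d + a(42)) = √(-98592/98831 + √42*(6 + 42)/8) = √(-98592/98831 + (⅛)*√42*48) = √(-98592/98831 + 6*√42)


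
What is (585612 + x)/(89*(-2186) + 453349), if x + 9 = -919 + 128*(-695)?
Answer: 495724/258795 ≈ 1.9155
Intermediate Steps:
x = -89888 (x = -9 + (-919 + 128*(-695)) = -9 + (-919 - 88960) = -9 - 89879 = -89888)
(585612 + x)/(89*(-2186) + 453349) = (585612 - 89888)/(89*(-2186) + 453349) = 495724/(-194554 + 453349) = 495724/258795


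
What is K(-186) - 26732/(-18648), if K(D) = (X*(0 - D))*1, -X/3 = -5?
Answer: 13013663/4662 ≈ 2791.4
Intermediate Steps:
X = 15 (X = -3*(-5) = 15)
K(D) = -15*D (K(D) = (15*(0 - D))*1 = (15*(-D))*1 = -15*D*1 = -15*D)
K(-186) - 26732/(-18648) = -15*(-186) - 26732/(-18648) = 2790 - 26732*(-1)/18648 = 2790 - 1*(-6683/4662) = 2790 + 6683/4662 = 13013663/4662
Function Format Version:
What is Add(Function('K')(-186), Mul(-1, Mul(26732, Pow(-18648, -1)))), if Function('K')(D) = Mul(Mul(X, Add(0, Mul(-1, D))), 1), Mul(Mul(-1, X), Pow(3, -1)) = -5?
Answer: Rational(13013663, 4662) ≈ 2791.4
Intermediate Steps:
X = 15 (X = Mul(-3, -5) = 15)
Function('K')(D) = Mul(-15, D) (Function('K')(D) = Mul(Mul(15, Add(0, Mul(-1, D))), 1) = Mul(Mul(15, Mul(-1, D)), 1) = Mul(Mul(-15, D), 1) = Mul(-15, D))
Add(Function('K')(-186), Mul(-1, Mul(26732, Pow(-18648, -1)))) = Add(Mul(-15, -186), Mul(-1, Mul(26732, Pow(-18648, -1)))) = Add(2790, Mul(-1, Mul(26732, Rational(-1, 18648)))) = Add(2790, Mul(-1, Rational(-6683, 4662))) = Add(2790, Rational(6683, 4662)) = Rational(13013663, 4662)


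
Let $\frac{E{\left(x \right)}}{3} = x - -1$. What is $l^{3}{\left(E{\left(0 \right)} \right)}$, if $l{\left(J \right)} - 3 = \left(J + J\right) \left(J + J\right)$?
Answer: $59319$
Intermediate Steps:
$E{\left(x \right)} = 3 + 3 x$ ($E{\left(x \right)} = 3 \left(x - -1\right) = 3 \left(x + 1\right) = 3 \left(1 + x\right) = 3 + 3 x$)
$l{\left(J \right)} = 3 + 4 J^{2}$ ($l{\left(J \right)} = 3 + \left(J + J\right) \left(J + J\right) = 3 + 2 J 2 J = 3 + 4 J^{2}$)
$l^{3}{\left(E{\left(0 \right)} \right)} = \left(3 + 4 \left(3 + 3 \cdot 0\right)^{2}\right)^{3} = \left(3 + 4 \left(3 + 0\right)^{2}\right)^{3} = \left(3 + 4 \cdot 3^{2}\right)^{3} = \left(3 + 4 \cdot 9\right)^{3} = \left(3 + 36\right)^{3} = 39^{3} = 59319$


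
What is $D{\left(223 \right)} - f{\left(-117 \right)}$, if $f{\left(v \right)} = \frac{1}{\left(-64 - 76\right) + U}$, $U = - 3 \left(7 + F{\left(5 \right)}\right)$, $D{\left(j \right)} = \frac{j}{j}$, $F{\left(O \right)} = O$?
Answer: $\frac{177}{176} \approx 1.0057$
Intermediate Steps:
$D{\left(j \right)} = 1$
$U = -36$ ($U = - 3 \left(7 + 5\right) = \left(-3\right) 12 = -36$)
$f{\left(v \right)} = - \frac{1}{176}$ ($f{\left(v \right)} = \frac{1}{\left(-64 - 76\right) - 36} = \frac{1}{-140 - 36} = \frac{1}{-176} = - \frac{1}{176}$)
$D{\left(223 \right)} - f{\left(-117 \right)} = 1 - - \frac{1}{176} = 1 + \frac{1}{176} = \frac{177}{176}$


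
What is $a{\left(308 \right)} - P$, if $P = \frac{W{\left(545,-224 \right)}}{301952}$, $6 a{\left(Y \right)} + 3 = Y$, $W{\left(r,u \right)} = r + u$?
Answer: $\frac{46046717}{905856} \approx 50.832$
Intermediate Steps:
$a{\left(Y \right)} = - \frac{1}{2} + \frac{Y}{6}$
$P = \frac{321}{301952}$ ($P = \frac{545 - 224}{301952} = 321 \cdot \frac{1}{301952} = \frac{321}{301952} \approx 0.0010631$)
$a{\left(308 \right)} - P = \left(- \frac{1}{2} + \frac{1}{6} \cdot 308\right) - \frac{321}{301952} = \left(- \frac{1}{2} + \frac{154}{3}\right) - \frac{321}{301952} = \frac{305}{6} - \frac{321}{301952} = \frac{46046717}{905856}$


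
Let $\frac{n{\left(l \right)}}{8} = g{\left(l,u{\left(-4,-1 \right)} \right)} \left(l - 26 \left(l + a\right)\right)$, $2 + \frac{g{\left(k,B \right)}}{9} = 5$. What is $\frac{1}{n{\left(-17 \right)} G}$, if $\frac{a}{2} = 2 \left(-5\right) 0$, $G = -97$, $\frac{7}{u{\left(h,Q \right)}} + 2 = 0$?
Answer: $- \frac{1}{8904600} \approx -1.123 \cdot 10^{-7}$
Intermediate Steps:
$u{\left(h,Q \right)} = - \frac{7}{2}$ ($u{\left(h,Q \right)} = \frac{7}{-2 + 0} = \frac{7}{-2} = 7 \left(- \frac{1}{2}\right) = - \frac{7}{2}$)
$a = 0$ ($a = 2 \cdot 2 \left(-5\right) 0 = 2 \left(\left(-10\right) 0\right) = 2 \cdot 0 = 0$)
$g{\left(k,B \right)} = 27$ ($g{\left(k,B \right)} = -18 + 9 \cdot 5 = -18 + 45 = 27$)
$n{\left(l \right)} = - 5400 l$ ($n{\left(l \right)} = 8 \cdot 27 \left(l - 26 \left(l + 0\right)\right) = 8 \cdot 27 \left(l - 26 l\right) = 8 \cdot 27 \left(- 25 l\right) = 8 \left(- 675 l\right) = - 5400 l$)
$\frac{1}{n{\left(-17 \right)} G} = \frac{1}{\left(-5400\right) \left(-17\right) \left(-97\right)} = \frac{1}{91800 \left(-97\right)} = \frac{1}{-8904600} = - \frac{1}{8904600}$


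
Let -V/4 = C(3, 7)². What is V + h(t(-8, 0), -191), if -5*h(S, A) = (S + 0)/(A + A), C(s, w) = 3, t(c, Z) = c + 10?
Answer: -34379/955 ≈ -35.999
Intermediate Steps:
t(c, Z) = 10 + c
h(S, A) = -S/(10*A) (h(S, A) = -(S + 0)/(5*(A + A)) = -S/(5*(2*A)) = -S*1/(2*A)/5 = -S/(10*A))
V = -36 (V = -4*3² = -4*9 = -36)
V + h(t(-8, 0), -191) = -36 - ⅒*(10 - 8)/(-191) = -36 - ⅒*2*(-1/191) = -36 + 1/955 = -34379/955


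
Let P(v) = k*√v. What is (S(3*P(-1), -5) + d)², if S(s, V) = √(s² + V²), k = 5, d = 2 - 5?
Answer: (3 - 10*I*√2)² ≈ -191.0 - 84.853*I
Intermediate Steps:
d = -3
P(v) = 5*√v
S(s, V) = √(V² + s²)
(S(3*P(-1), -5) + d)² = (√((-5)² + (3*(5*√(-1)))²) - 3)² = (√(25 + (3*(5*I))²) - 3)² = (√(25 + (15*I)²) - 3)² = (√(25 - 225) - 3)² = (√(-200) - 3)² = (10*I*√2 - 3)² = (-3 + 10*I*√2)²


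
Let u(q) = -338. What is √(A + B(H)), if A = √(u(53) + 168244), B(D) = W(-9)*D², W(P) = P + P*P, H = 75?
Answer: √(405000 + √167906) ≈ 636.72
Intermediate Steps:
W(P) = P + P²
B(D) = 72*D² (B(D) = (-9*(1 - 9))*D² = (-9*(-8))*D² = 72*D²)
A = √167906 (A = √(-338 + 168244) = √167906 ≈ 409.76)
√(A + B(H)) = √(√167906 + 72*75²) = √(√167906 + 72*5625) = √(√167906 + 405000) = √(405000 + √167906)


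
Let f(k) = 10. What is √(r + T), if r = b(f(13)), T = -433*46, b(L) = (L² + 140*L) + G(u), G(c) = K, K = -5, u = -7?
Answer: 3*I*√2047 ≈ 135.73*I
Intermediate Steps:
G(c) = -5
b(L) = -5 + L² + 140*L (b(L) = (L² + 140*L) - 5 = -5 + L² + 140*L)
T = -19918
r = 1495 (r = -5 + 10² + 140*10 = -5 + 100 + 1400 = 1495)
√(r + T) = √(1495 - 19918) = √(-18423) = 3*I*√2047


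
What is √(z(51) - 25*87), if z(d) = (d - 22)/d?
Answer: 4*I*√353481/51 ≈ 46.631*I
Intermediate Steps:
z(d) = (-22 + d)/d
√(z(51) - 25*87) = √((-22 + 51)/51 - 25*87) = √((1/51)*29 - 2175) = √(29/51 - 2175) = √(-110896/51) = 4*I*√353481/51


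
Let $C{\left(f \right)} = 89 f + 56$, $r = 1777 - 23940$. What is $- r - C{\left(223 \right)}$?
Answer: $2260$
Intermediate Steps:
$r = -22163$
$C{\left(f \right)} = 56 + 89 f$
$- r - C{\left(223 \right)} = \left(-1\right) \left(-22163\right) - \left(56 + 89 \cdot 223\right) = 22163 - \left(56 + 19847\right) = 22163 - 19903 = 2260$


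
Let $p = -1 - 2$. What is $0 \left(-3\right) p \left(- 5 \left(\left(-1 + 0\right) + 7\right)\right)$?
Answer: $0$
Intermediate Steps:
$p = -3$
$0 \left(-3\right) p \left(- 5 \left(\left(-1 + 0\right) + 7\right)\right) = 0 \left(-3\right) \left(-3\right) \left(- 5 \left(\left(-1 + 0\right) + 7\right)\right) = 0 \left(-3\right) \left(- 5 \left(-1 + 7\right)\right) = 0 \left(\left(-5\right) 6\right) = 0 \left(-30\right) = 0$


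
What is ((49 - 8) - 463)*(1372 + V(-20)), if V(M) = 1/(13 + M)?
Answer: -4052466/7 ≈ -5.7892e+5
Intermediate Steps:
((49 - 8) - 463)*(1372 + V(-20)) = ((49 - 8) - 463)*(1372 + 1/(13 - 20)) = (41 - 463)*(1372 + 1/(-7)) = -422*(1372 - ⅐) = -422*9603/7 = -4052466/7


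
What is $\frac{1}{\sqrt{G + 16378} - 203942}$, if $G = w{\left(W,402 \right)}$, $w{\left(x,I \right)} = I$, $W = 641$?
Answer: $- \frac{101971}{20796161292} - \frac{\sqrt{4195}}{20796161292} \approx -4.9065 \cdot 10^{-6}$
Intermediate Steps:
$G = 402$
$\frac{1}{\sqrt{G + 16378} - 203942} = \frac{1}{\sqrt{402 + 16378} - 203942} = \frac{1}{\sqrt{16780} - 203942} = \frac{1}{2 \sqrt{4195} - 203942} = \frac{1}{-203942 + 2 \sqrt{4195}}$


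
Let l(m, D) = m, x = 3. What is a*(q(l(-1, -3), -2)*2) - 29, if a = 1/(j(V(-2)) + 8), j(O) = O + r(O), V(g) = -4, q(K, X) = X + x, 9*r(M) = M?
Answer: -455/16 ≈ -28.438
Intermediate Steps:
r(M) = M/9
q(K, X) = 3 + X (q(K, X) = X + 3 = 3 + X)
j(O) = 10*O/9 (j(O) = O + O/9 = 10*O/9)
a = 9/32 (a = 1/((10/9)*(-4) + 8) = 1/(-40/9 + 8) = 1/(32/9) = 9/32 ≈ 0.28125)
a*(q(l(-1, -3), -2)*2) - 29 = 9*((3 - 2)*2)/32 - 29 = 9*(1*2)/32 - 29 = (9/32)*2 - 29 = 9/16 - 29 = -455/16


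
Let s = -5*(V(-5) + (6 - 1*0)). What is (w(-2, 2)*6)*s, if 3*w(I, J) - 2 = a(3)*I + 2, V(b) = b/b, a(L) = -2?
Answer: -560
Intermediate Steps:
V(b) = 1
w(I, J) = 4/3 - 2*I/3 (w(I, J) = ⅔ + (-2*I + 2)/3 = ⅔ + (2 - 2*I)/3 = ⅔ + (⅔ - 2*I/3) = 4/3 - 2*I/3)
s = -35 (s = -5*(1 + (6 - 1*0)) = -5*(1 + (6 + 0)) = -5*(1 + 6) = -5*7 = -35)
(w(-2, 2)*6)*s = ((4/3 - ⅔*(-2))*6)*(-35) = ((4/3 + 4/3)*6)*(-35) = ((8/3)*6)*(-35) = 16*(-35) = -560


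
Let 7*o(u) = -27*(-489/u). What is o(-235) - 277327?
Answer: -456216118/1645 ≈ -2.7734e+5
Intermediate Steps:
o(u) = 13203/(7*u) (o(u) = (-27*(-489/u))/7 = (-(-13203)/u)/7 = (13203/u)/7 = 13203/(7*u))
o(-235) - 277327 = (13203/7)/(-235) - 277327 = (13203/7)*(-1/235) - 277327 = -13203/1645 - 277327 = -456216118/1645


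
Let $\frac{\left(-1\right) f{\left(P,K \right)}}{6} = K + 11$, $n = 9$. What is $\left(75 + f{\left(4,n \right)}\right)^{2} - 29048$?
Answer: $-27023$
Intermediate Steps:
$f{\left(P,K \right)} = -66 - 6 K$ ($f{\left(P,K \right)} = - 6 \left(K + 11\right) = - 6 \left(11 + K\right) = -66 - 6 K$)
$\left(75 + f{\left(4,n \right)}\right)^{2} - 29048 = \left(75 - 120\right)^{2} - 29048 = \left(-45\right)^{2} - 29048 = 2025 - 29048 = -27023$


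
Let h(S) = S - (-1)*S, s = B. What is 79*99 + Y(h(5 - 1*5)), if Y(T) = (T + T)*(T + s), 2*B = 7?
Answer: 7821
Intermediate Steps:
B = 7/2 (B = (½)*7 = 7/2 ≈ 3.5000)
s = 7/2 ≈ 3.5000
h(S) = 2*S (h(S) = S + S = 2*S)
Y(T) = 2*T*(7/2 + T) (Y(T) = (T + T)*(T + 7/2) = (2*T)*(7/2 + T) = 2*T*(7/2 + T))
79*99 + Y(h(5 - 1*5)) = 79*99 + (2*(5 - 1*5))*(7 + 2*(2*(5 - 1*5))) = 7821 + (2*(5 - 5))*(7 + 2*(2*(5 - 5))) = 7821 + (2*0)*(7 + 2*(2*0)) = 7821 + 0*(7 + 2*0) = 7821 + 0*(7 + 0) = 7821 + 0*7 = 7821 + 0 = 7821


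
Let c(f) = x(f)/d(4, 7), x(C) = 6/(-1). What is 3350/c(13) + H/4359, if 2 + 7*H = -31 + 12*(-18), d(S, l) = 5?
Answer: -85182374/30513 ≈ -2791.7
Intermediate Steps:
x(C) = -6 (x(C) = 6*(-1) = -6)
c(f) = -6/5
H = -249/7 (H = -2/7 + (-31 + 12*(-18))/7 = -2/7 + (-31 - 216)/7 = -2/7 + (1/7)*(-247) = -2/7 - 247/7 = -249/7 ≈ -35.571)
3350/c(13) + H/4359 = 3350/(-6/5) - 249/7/4359 = 3350*(-5/6) - 249/7*1/4359 = -8375/3 - 83/10171 = -85182374/30513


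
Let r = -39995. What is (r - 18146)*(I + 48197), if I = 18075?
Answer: -3853120352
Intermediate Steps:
(r - 18146)*(I + 48197) = (-39995 - 18146)*(18075 + 48197) = -58141*66272 = -3853120352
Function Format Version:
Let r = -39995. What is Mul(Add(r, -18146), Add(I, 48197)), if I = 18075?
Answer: -3853120352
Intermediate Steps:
Mul(Add(r, -18146), Add(I, 48197)) = Mul(Add(-39995, -18146), Add(18075, 48197)) = Mul(-58141, 66272) = -3853120352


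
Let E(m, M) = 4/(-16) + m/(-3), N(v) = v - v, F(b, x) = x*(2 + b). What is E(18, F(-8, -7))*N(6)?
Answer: 0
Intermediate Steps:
N(v) = 0
E(m, M) = -¼ - m/3 (E(m, M) = 4*(-1/16) + m*(-⅓) = -¼ - m/3)
E(18, F(-8, -7))*N(6) = (-¼ - ⅓*18)*0 = (-¼ - 6)*0 = -25/4*0 = 0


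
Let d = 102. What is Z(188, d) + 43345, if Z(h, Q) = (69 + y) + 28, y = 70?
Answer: 43512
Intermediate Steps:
Z(h, Q) = 167 (Z(h, Q) = (69 + 70) + 28 = 139 + 28 = 167)
Z(188, d) + 43345 = 167 + 43345 = 43512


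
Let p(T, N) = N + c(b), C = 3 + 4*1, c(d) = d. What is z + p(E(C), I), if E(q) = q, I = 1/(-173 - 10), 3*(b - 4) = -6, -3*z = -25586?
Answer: 1561111/183 ≈ 8530.7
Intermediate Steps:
z = 25586/3 (z = -⅓*(-25586) = 25586/3 ≈ 8528.7)
b = 2 (b = 4 + (⅓)*(-6) = 4 - 2 = 2)
I = -1/183 (I = 1/(-183) = -1/183 ≈ -0.0054645)
C = 7 (C = 3 + 4 = 7)
p(T, N) = 2 + N (p(T, N) = N + 2 = 2 + N)
z + p(E(C), I) = 25586/3 + (2 - 1/183) = 25586/3 + 365/183 = 1561111/183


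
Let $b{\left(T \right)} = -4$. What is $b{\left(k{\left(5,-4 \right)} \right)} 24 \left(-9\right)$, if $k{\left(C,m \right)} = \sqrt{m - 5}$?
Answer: $864$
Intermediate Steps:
$k{\left(C,m \right)} = \sqrt{-5 + m}$
$b{\left(k{\left(5,-4 \right)} \right)} 24 \left(-9\right) = \left(-4\right) 24 \left(-9\right) = \left(-96\right) \left(-9\right) = 864$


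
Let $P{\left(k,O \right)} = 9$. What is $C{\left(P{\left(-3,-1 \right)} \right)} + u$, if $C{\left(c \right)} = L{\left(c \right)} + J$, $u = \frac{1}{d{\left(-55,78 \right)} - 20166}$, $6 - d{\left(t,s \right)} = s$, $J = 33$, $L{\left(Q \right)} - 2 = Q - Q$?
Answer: $\frac{708329}{20238} \approx 35.0$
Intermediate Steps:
$L{\left(Q \right)} = 2$ ($L{\left(Q \right)} = 2 + \left(Q - Q\right) = 2 + 0 = 2$)
$d{\left(t,s \right)} = 6 - s$
$u = - \frac{1}{20238}$ ($u = \frac{1}{\left(6 - 78\right) - 20166} = \frac{1}{-72 - 20166} = \frac{1}{-20238} = - \frac{1}{20238} \approx -4.9412 \cdot 10^{-5}$)
$C{\left(c \right)} = 35$ ($C{\left(c \right)} = 2 + 33 = 35$)
$C{\left(P{\left(-3,-1 \right)} \right)} + u = 35 - \frac{1}{20238} = \frac{708329}{20238}$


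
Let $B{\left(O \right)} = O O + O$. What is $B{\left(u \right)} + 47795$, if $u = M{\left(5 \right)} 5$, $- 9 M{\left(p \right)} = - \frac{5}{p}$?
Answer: $\frac{3871465}{81} \approx 47796.0$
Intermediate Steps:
$M{\left(p \right)} = \frac{5}{9 p}$ ($M{\left(p \right)} = - \frac{\left(-5\right) \frac{1}{p}}{9} = \frac{5}{9 p}$)
$u = \frac{5}{9}$ ($u = \frac{5}{9 \cdot 5} \cdot 5 = \frac{5}{9} \cdot \frac{1}{5} \cdot 5 = \frac{1}{9} \cdot 5 = \frac{5}{9} \approx 0.55556$)
$B{\left(O \right)} = O + O^{2}$ ($B{\left(O \right)} = O^{2} + O = O + O^{2}$)
$B{\left(u \right)} + 47795 = \frac{5 \left(1 + \frac{5}{9}\right)}{9} + 47795 = \frac{5}{9} \cdot \frac{14}{9} + 47795 = \frac{70}{81} + 47795 = \frac{3871465}{81}$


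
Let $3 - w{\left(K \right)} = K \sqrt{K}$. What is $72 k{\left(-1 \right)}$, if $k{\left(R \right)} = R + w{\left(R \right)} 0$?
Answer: $-72$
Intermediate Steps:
$w{\left(K \right)} = 3 - K^{\frac{3}{2}}$ ($w{\left(K \right)} = 3 - K \sqrt{K} = 3 - K^{\frac{3}{2}}$)
$k{\left(R \right)} = R$ ($k{\left(R \right)} = R + \left(3 - R^{\frac{3}{2}}\right) 0 = R + 0 = R$)
$72 k{\left(-1 \right)} = 72 \left(-1\right) = -72$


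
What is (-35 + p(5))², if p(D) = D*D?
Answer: 100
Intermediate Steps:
p(D) = D²
(-35 + p(5))² = (-35 + 5²)² = (-35 + 25)² = (-10)² = 100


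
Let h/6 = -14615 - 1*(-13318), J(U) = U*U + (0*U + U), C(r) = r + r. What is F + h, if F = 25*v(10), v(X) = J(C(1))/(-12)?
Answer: -15589/2 ≈ -7794.5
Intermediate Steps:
C(r) = 2*r
J(U) = U + U² (J(U) = U² + (0 + U) = U² + U = U + U²)
h = -7782 (h = 6*(-14615 - 1*(-13318)) = 6*(-14615 + 13318) = 6*(-1297) = -7782)
v(X) = -½ (v(X) = ((2*1)*(1 + 2*1))/(-12) = (2*(1 + 2))*(-1/12) = (2*3)*(-1/12) = 6*(-1/12) = -½)
F = -25/2 (F = 25*(-½) = -25/2 ≈ -12.500)
F + h = -25/2 - 7782 = -15589/2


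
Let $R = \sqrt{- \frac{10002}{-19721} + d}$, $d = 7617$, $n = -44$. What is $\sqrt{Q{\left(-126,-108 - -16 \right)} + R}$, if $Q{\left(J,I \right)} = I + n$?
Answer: $\frac{\sqrt{-52892826376 + 59163 \sqrt{329176049371}}}{19721} \approx 6.9801 i$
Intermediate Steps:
$Q{\left(J,I \right)} = -44 + I$ ($Q{\left(J,I \right)} = I - 44 = -44 + I$)
$R = \frac{3 \sqrt{329176049371}}{19721}$ ($R = \sqrt{- \frac{10002}{-19721} + 7617} = \sqrt{\left(-10002\right) \left(- \frac{1}{19721}\right) + 7617} = \sqrt{\frac{10002}{19721} + 7617} = \sqrt{\frac{150224859}{19721}} = \frac{3 \sqrt{329176049371}}{19721} \approx 87.278$)
$\sqrt{Q{\left(-126,-108 - -16 \right)} + R} = \sqrt{\left(-44 - 92\right) + \frac{3 \sqrt{329176049371}}{19721}} = \sqrt{-136 + \frac{3 \sqrt{329176049371}}{19721}}$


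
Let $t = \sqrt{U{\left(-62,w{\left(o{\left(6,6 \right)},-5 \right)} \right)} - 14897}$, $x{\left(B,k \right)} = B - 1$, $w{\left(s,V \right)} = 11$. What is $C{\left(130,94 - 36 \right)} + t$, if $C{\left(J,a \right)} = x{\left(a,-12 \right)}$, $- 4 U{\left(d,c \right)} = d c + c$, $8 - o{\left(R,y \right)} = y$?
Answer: $57 + \frac{i \sqrt{58917}}{2} \approx 57.0 + 121.36 i$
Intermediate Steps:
$o{\left(R,y \right)} = 8 - y$
$U{\left(d,c \right)} = - \frac{c}{4} - \frac{c d}{4}$ ($U{\left(d,c \right)} = - \frac{d c + c}{4} = - \frac{c d + c}{4} = - \frac{c + c d}{4} = - \frac{c}{4} - \frac{c d}{4}$)
$x{\left(B,k \right)} = -1 + B$
$t = \frac{i \sqrt{58917}}{2}$ ($t = \sqrt{\left(- \frac{1}{4}\right) 11 \left(1 - 62\right) - 14897} = \sqrt{\left(- \frac{1}{4}\right) 11 \left(-61\right) - 14897} = \sqrt{\frac{671}{4} - 14897} = \sqrt{- \frac{58917}{4}} = \frac{i \sqrt{58917}}{2} \approx 121.36 i$)
$C{\left(J,a \right)} = -1 + a$
$C{\left(130,94 - 36 \right)} + t = \left(-1 + \left(94 - 36\right)\right) + \frac{i \sqrt{58917}}{2} = \left(-1 + 58\right) + \frac{i \sqrt{58917}}{2} = 57 + \frac{i \sqrt{58917}}{2}$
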